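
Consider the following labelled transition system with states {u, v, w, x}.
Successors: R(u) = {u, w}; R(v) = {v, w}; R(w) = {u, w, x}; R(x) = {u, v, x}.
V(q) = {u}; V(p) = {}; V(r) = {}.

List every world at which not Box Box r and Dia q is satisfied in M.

Let φ = not Box Box r and Dia q. Evaluate φ at each world:
  u (successors {u, w}): φ is true.
  v (successors {v, w}): φ is false.
  w (successors {u, w, x}): φ is true.
  x (successors {u, v, x}): φ is true.
For instance, at u:
  At u: not Box Box r is true, Dia q is true, so not Box Box r and Dia q is true.
    At u: Box Box r is false, so not Box Box r is true.
      At u: Box Box r requires Box r at every successor {u, w}.
        Box r fails at u, so Box Box r is false at u.
    At u: Dia q requires q at some successor in {u, w}.
      q holds at u, so Dia q is true at u.
Satisfying worlds: {u, w, x}

u, w, x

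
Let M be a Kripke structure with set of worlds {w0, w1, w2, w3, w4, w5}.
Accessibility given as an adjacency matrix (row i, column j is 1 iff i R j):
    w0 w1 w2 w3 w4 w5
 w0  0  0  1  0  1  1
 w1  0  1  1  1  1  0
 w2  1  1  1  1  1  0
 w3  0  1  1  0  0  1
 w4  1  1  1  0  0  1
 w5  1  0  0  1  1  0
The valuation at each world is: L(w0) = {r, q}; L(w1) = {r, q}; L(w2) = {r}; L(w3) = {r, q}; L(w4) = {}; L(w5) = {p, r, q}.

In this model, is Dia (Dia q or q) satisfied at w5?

Yes

At w5: Dia (Dia q or q) requires Dia q or q at some successor in {w0, w3, w4}.
  Dia q or q holds at w0, so Dia (Dia q or q) is true at w5.
    At w0: Dia q is true, q is true, so Dia q or q is true.
      At w0: Dia q requires q at some successor in {w2, w4, w5}.
        q holds at w5, so Dia q is true at w0.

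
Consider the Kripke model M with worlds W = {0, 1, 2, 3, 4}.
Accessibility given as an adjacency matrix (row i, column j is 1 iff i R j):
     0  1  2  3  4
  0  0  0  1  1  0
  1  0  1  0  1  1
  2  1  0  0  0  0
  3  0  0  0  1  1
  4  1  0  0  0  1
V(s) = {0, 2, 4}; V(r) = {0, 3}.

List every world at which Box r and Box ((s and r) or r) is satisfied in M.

2

Recall that Box ψ holds at a world iff ψ holds at every accessible world, and Dia ψ holds iff ψ holds at some accessible world.
Let φ = Box r and Box ((s and r) or r). Evaluate φ at each world:
  0 (successors {2, 3}): φ is false.
  1 (successors {1, 3, 4}): φ is false.
  2 (successors {0}): φ is true.
  3 (successors {3, 4}): φ is false.
  4 (successors {0, 4}): φ is false.
For instance, at 1:
  At 1: Box r is false, Box ((s and r) or r) is false, so Box r and Box ((s and r) or r) is false.
    At 1: Box r requires r at every successor {1, 3, 4}.
      r fails at 1, so Box r is false at 1.
    At 1: Box ((s and r) or r) requires (s and r) or r at every successor {1, 3, 4}.
      (s and r) or r fails at 1, so Box ((s and r) or r) is false at 1.
Satisfying worlds: {2}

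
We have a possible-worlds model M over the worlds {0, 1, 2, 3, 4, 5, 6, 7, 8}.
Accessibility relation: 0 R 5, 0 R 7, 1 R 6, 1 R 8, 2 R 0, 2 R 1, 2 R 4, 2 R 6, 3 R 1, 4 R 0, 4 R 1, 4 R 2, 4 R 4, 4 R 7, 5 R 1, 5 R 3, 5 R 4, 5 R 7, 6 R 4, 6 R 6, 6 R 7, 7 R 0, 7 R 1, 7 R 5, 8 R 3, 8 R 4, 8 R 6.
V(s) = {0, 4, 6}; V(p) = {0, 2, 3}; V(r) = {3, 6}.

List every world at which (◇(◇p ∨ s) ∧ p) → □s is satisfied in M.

Let φ = (◇(◇p ∨ s) ∧ p) → □s. Evaluate φ at each world:
  0 (successors {5, 7}): φ is false.
  1 (successors {6, 8}): φ is true.
  2 (successors {0, 1, 4, 6}): φ is false.
  3 (successors {1}): φ is true.
  4 (successors {0, 1, 2, 4, 7}): φ is true.
  5 (successors {1, 3, 4, 7}): φ is true.
  6 (successors {4, 6, 7}): φ is true.
  7 (successors {0, 1, 5}): φ is true.
  8 (successors {3, 4, 6}): φ is true.
For instance, at 7:
  At 7: ◇(◇p ∨ s) ∧ p is false, □s is false, so (◇(◇p ∨ s) ∧ p) → □s is true.
    At 7: ◇(◇p ∨ s) is true, p is false, so ◇(◇p ∨ s) ∧ p is false.
      At 7: ◇(◇p ∨ s) requires ◇p ∨ s at some successor in {0, 1, 5}.
        ◇p ∨ s holds at 0, so ◇(◇p ∨ s) is true at 7.
    At 7: □s requires s at every successor {0, 1, 5}.
      s fails at 1, so □s is false at 7.
Satisfying worlds: {1, 3, 4, 5, 6, 7, 8}

1, 3, 4, 5, 6, 7, 8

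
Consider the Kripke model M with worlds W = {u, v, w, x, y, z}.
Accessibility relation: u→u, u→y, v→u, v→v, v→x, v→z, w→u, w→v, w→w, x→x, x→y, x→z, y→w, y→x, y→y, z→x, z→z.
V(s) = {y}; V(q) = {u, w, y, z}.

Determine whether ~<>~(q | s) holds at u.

Yes

At u: <>~(q | s) is false, so ~<>~(q | s) is true.
  At u: <>~(q | s) requires ~(q | s) at some successor in {u, y}.
    At u: ~(q | s) is false.
    At y: ~(q | s) is false.
  So <>~(q | s) is false at u.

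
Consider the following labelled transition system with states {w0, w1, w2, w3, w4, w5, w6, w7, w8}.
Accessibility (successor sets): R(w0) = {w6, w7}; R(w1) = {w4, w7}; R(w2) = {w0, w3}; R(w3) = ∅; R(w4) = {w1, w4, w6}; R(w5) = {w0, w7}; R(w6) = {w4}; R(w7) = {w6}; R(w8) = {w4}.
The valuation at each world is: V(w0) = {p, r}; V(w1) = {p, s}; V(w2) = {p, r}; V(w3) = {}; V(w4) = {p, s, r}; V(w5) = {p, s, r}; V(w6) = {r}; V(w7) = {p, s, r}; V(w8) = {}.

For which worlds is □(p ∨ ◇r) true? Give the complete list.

w0, w1, w3, w4, w5, w6, w7, w8

Let φ = □(p ∨ ◇r). Evaluate φ at each world:
  w0 (successors {w6, w7}): φ is true.
  w1 (successors {w4, w7}): φ is true.
  w2 (successors {w0, w3}): φ is false.
  w3 (successors ∅): φ is true.
  w4 (successors {w1, w4, w6}): φ is true.
  w5 (successors {w0, w7}): φ is true.
  w6 (successors {w4}): φ is true.
  w7 (successors {w6}): φ is true.
  w8 (successors {w4}): φ is true.
For instance, at w2:
  At w2: □(p ∨ ◇r) requires p ∨ ◇r at every successor {w0, w3}.
    p ∨ ◇r fails at w3, so □(p ∨ ◇r) is false at w2.
      At w3: p is false, ◇r is false, so p ∨ ◇r is false.
Satisfying worlds: {w0, w1, w3, w4, w5, w6, w7, w8}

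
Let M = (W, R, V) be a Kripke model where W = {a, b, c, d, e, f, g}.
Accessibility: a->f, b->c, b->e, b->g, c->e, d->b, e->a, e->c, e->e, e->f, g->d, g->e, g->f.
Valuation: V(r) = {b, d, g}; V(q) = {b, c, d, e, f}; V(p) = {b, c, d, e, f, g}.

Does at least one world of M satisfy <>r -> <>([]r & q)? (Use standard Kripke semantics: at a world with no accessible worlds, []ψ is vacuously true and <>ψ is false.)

Yes

Recall that []ψ holds at a world iff ψ holds at every accessible world, and <>ψ holds iff ψ holds at some accessible world.
Let φ = <>r -> <>([]r & q). Evaluate φ at each world:
  a (successors {f}): φ is true.
  b (successors {c, e, g}): φ is false.
  c (successors {e}): φ is true.
  d (successors {b}): φ is false.
  e (successors {a, c, e, f}): φ is true.
  f (successors ∅): φ is true.
  g (successors {d, e, f}): φ is true.
Detail at a (witness):
  At a: <>r is false, <>([]r & q) is true, so <>r -> <>([]r & q) is true.
    At a: <>r requires r at some successor in {f}.
      At f: r is false.
    So <>r is false at a.
    At a: <>([]r & q) requires []r & q at some successor in {f}.
      []r & q holds at f, so <>([]r & q) is true at a.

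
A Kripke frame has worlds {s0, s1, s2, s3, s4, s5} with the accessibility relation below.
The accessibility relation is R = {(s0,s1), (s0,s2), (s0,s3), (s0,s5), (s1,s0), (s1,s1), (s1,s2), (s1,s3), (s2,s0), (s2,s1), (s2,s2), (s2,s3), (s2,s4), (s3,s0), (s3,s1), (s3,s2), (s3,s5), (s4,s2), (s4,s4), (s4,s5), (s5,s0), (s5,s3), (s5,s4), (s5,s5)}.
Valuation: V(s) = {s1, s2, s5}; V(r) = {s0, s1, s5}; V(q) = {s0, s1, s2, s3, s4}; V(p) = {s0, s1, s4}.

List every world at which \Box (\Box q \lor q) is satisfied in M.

s1, s2

Let φ = \Box (\Box q \lor q). Evaluate φ at each world:
  s0 (successors {s1, s2, s3, s5}): φ is false.
  s1 (successors {s0, s1, s2, s3}): φ is true.
  s2 (successors {s0, s1, s2, s3, s4}): φ is true.
  s3 (successors {s0, s1, s2, s5}): φ is false.
  s4 (successors {s2, s4, s5}): φ is false.
  s5 (successors {s0, s3, s4, s5}): φ is false.
For instance, at s0:
  At s0: \Box (\Box q \lor q) requires \Box q \lor q at every successor {s1, s2, s3, s5}.
    \Box q \lor q fails at s5, so \Box (\Box q \lor q) is false at s0.
      At s5: \Box q is false, q is false, so \Box q \lor q is false.
Satisfying worlds: {s1, s2}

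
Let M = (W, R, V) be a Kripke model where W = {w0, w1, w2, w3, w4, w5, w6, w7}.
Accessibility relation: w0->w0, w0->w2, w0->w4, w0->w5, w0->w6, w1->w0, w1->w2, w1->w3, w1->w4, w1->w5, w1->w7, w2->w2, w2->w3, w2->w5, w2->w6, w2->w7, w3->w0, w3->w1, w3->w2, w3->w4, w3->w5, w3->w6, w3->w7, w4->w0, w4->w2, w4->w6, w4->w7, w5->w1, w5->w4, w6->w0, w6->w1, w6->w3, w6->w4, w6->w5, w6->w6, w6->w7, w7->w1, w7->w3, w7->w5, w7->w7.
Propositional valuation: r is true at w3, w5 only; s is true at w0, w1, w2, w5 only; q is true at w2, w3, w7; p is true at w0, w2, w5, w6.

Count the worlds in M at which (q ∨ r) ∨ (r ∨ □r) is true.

4

Let φ = (q ∨ r) ∨ (r ∨ □r). Evaluate φ at each world:
  w0 (successors {w0, w2, w4, w5, w6}): φ is false.
  w1 (successors {w0, w2, w3, w4, w5, w7}): φ is false.
  w2 (successors {w2, w3, w5, w6, w7}): φ is true.
  w3 (successors {w0, w1, w2, w4, w5, w6, w7}): φ is true.
  w4 (successors {w0, w2, w6, w7}): φ is false.
  w5 (successors {w1, w4}): φ is true.
  w6 (successors {w0, w1, w3, w4, w5, w6, w7}): φ is false.
  w7 (successors {w1, w3, w5, w7}): φ is true.
For instance, at w2:
  At w2: q ∨ r is true, r ∨ □r is false, so (q ∨ r) ∨ (r ∨ □r) is true.
    At w2: r is false, □r is false, so r ∨ □r is false.
      At w2: □r requires r at every successor {w2, w3, w5, w6, w7}.
        r fails at w2, so □r is false at w2.
Satisfying worlds: {w2, w3, w5, w7}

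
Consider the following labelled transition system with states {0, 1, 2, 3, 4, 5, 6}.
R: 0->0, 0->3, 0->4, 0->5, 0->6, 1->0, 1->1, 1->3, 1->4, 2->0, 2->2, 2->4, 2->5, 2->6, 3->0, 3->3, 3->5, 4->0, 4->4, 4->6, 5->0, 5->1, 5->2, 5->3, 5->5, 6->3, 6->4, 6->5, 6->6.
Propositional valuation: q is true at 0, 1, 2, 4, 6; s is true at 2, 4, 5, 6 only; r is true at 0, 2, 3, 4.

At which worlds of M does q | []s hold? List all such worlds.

Let φ = q | []s. Evaluate φ at each world:
  0 (successors {0, 3, 4, 5, 6}): φ is true.
  1 (successors {0, 1, 3, 4}): φ is true.
  2 (successors {0, 2, 4, 5, 6}): φ is true.
  3 (successors {0, 3, 5}): φ is false.
  4 (successors {0, 4, 6}): φ is true.
  5 (successors {0, 1, 2, 3, 5}): φ is false.
  6 (successors {3, 4, 5, 6}): φ is true.
For instance, at 6:
  At 6: q is true, []s is false, so q | []s is true.
    At 6: []s requires s at every successor {3, 4, 5, 6}.
      s fails at 3, so []s is false at 6.
Satisfying worlds: {0, 1, 2, 4, 6}

0, 1, 2, 4, 6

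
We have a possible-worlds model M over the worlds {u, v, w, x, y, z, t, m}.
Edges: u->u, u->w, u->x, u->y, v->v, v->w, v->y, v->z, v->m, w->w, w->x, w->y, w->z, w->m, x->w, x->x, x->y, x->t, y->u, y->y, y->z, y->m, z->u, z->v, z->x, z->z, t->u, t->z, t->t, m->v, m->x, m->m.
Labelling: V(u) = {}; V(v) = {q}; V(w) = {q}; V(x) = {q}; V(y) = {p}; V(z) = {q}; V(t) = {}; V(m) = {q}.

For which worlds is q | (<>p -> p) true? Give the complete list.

Recall that <>ψ holds at a world iff ψ holds at some accessible world.
Let φ = q | (<>p -> p). Evaluate φ at each world:
  u (successors {u, w, x, y}): φ is false.
  v (successors {v, w, y, z, m}): φ is true.
  w (successors {w, x, y, z, m}): φ is true.
  x (successors {w, x, y, t}): φ is true.
  y (successors {u, y, z, m}): φ is true.
  z (successors {u, v, x, z}): φ is true.
  t (successors {u, z, t}): φ is true.
  m (successors {v, x, m}): φ is true.
For instance, at u:
  At u: q is false, <>p -> p is false, so q | (<>p -> p) is false.
    At u: <>p is true, p is false, so <>p -> p is false.
      At u: <>p requires p at some successor in {u, w, x, y}.
        p holds at y, so <>p is true at u.
Satisfying worlds: {v, w, x, y, z, t, m}

v, w, x, y, z, t, m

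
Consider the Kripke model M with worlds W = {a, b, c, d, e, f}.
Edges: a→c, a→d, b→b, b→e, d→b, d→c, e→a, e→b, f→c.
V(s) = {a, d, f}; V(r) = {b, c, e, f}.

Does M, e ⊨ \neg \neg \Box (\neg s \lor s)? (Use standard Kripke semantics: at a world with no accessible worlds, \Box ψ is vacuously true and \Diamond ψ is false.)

Recall that \Box ψ holds at a world iff ψ holds at every accessible world, and \Diamond ψ holds iff ψ holds at some accessible world.
At e: \neg \Box (\neg s \lor s) is false, so \neg \neg \Box (\neg s \lor s) is true.
  At e: \Box (\neg s \lor s) is true, so \neg \Box (\neg s \lor s) is false.
    At e: \Box (\neg s \lor s) requires \neg s \lor s at every successor {a, b}.
      At a: \neg s \lor s is true.
      At b: \neg s \lor s is true.
    So \Box (\neg s \lor s) is true at e.

Yes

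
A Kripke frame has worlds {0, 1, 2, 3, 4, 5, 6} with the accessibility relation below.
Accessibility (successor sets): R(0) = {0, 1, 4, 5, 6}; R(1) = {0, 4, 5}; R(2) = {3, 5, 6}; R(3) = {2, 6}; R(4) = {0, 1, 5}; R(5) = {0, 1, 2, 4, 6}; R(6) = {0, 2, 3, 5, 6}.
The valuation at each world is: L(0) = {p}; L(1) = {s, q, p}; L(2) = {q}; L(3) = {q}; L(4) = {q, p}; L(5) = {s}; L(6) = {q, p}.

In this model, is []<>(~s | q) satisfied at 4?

At 4: []<>(~s | q) requires <>(~s | q) at every successor {0, 1, 5}.
    At 0: <>(~s | q) requires ~s | q at some successor in {0, 1, 4, 5, 6}.
      ~s | q holds at 0, so <>(~s | q) is true at 0.
    At 1: <>(~s | q) requires ~s | q at some successor in {0, 4, 5}.
      ~s | q holds at 0, so <>(~s | q) is true at 1.
    At 5: <>(~s | q) requires ~s | q at some successor in {0, 1, 2, 4, 6}.
      ~s | q holds at 0, so <>(~s | q) is true at 5.
So []<>(~s | q) is true at 4.

Yes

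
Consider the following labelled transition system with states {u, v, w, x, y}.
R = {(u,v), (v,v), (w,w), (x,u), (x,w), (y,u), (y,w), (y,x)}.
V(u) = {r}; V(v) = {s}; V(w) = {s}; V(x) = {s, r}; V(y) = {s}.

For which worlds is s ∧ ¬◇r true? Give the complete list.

v, w

Let φ = s ∧ ¬◇r. Evaluate φ at each world:
  u (successors {v}): φ is false.
  v (successors {v}): φ is true.
  w (successors {w}): φ is true.
  x (successors {u, w}): φ is false.
  y (successors {u, w, x}): φ is false.
For instance, at v:
  At v: s is true, ¬◇r is true, so s ∧ ¬◇r is true.
    At v: ◇r is false, so ¬◇r is true.
      At v: ◇r requires r at some successor in {v}.
        At v: r is false.
      So ◇r is false at v.
Satisfying worlds: {v, w}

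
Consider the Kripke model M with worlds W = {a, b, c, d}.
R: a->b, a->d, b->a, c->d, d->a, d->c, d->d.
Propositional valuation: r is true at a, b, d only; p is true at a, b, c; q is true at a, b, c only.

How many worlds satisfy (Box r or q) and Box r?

3

Recall that Box ψ holds at a world iff ψ holds at every accessible world, and Dia ψ holds iff ψ holds at some accessible world.
Let φ = (Box r or q) and Box r. Evaluate φ at each world:
  a (successors {b, d}): φ is true.
  b (successors {a}): φ is true.
  c (successors {d}): φ is true.
  d (successors {a, c, d}): φ is false.
For instance, at a:
  At a: Box r or q is true, Box r is true, so (Box r or q) and Box r is true.
    At a: Box r is true, q is true, so Box r or q is true.
      At a: Box r requires r at every successor {b, d}.
        At b: r is true.
        At d: r is true.
      So Box r is true at a.
    At a: Box r requires r at every successor {b, d}.
      At b: r is true.
      At d: r is true.
    So Box r is true at a.
Satisfying worlds: {a, b, c}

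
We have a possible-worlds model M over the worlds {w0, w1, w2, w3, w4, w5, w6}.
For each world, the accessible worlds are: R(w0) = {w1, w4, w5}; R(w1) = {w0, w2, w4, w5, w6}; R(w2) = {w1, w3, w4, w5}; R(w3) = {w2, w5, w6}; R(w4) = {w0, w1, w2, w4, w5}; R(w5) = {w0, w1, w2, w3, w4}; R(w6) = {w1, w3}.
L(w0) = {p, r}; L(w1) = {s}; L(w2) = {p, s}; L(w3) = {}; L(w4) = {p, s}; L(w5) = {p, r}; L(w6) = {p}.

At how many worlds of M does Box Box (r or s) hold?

Let φ = Box Box (r or s). Evaluate φ at each world:
  w0 (successors {w1, w4, w5}): φ is false.
  w1 (successors {w0, w2, w4, w5, w6}): φ is false.
  w2 (successors {w1, w3, w4, w5}): φ is false.
  w3 (successors {w2, w5, w6}): φ is false.
  w4 (successors {w0, w1, w2, w4, w5}): φ is false.
  w5 (successors {w0, w1, w2, w3, w4}): φ is false.
  w6 (successors {w1, w3}): φ is false.
For instance, at w0:
  At w0: Box Box (r or s) requires Box (r or s) at every successor {w1, w4, w5}.
    Box (r or s) fails at w1, so Box Box (r or s) is false at w0.
      At w1: Box (r or s) requires r or s at every successor {w0, w2, w4, w5, w6}.
        r or s fails at w6, so Box (r or s) is false at w1.
Satisfying worlds: none.

0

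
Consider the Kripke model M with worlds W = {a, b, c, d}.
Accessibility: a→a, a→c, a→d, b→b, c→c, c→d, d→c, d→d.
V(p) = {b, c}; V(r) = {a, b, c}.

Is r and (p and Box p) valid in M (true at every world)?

Let φ = r and (p and Box p). Evaluate φ at each world:
  a (successors {a, c, d}): φ is false.
  b (successors {b}): φ is true.
  c (successors {c, d}): φ is false.
  d (successors {c, d}): φ is false.
Detail at a (counterexample):
  At a: r is true, p and Box p is false, so r and (p and Box p) is false.
    At a: p is false, Box p is false, so p and Box p is false.
      At a: Box p requires p at every successor {a, c, d}.
        p fails at a, so Box p is false at a.

No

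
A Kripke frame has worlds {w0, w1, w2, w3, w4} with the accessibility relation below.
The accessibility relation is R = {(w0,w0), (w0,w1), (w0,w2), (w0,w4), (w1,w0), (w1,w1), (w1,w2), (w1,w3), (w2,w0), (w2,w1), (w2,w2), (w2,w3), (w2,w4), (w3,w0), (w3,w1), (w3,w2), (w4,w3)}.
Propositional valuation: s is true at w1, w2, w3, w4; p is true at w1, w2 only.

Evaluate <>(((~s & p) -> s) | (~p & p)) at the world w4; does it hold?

Yes

At w4: <>(((~s & p) -> s) | (~p & p)) requires ((~s & p) -> s) | (~p & p) at some successor in {w3}.
  ((~s & p) -> s) | (~p & p) holds at w3, so <>(((~s & p) -> s) | (~p & p)) is true at w4.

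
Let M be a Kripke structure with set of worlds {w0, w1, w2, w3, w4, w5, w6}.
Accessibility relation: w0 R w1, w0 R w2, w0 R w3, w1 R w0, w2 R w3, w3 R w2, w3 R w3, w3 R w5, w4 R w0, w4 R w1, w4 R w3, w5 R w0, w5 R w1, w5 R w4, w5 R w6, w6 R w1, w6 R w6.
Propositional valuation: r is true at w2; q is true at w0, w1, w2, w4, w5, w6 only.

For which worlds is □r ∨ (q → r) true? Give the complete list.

Let φ = □r ∨ (q → r). Evaluate φ at each world:
  w0 (successors {w1, w2, w3}): φ is false.
  w1 (successors {w0}): φ is false.
  w2 (successors {w3}): φ is true.
  w3 (successors {w2, w3, w5}): φ is true.
  w4 (successors {w0, w1, w3}): φ is false.
  w5 (successors {w0, w1, w4, w6}): φ is false.
  w6 (successors {w1, w6}): φ is false.
For instance, at w0:
  At w0: □r is false, q → r is false, so □r ∨ (q → r) is false.
    At w0: □r requires r at every successor {w1, w2, w3}.
      r fails at w1, so □r is false at w0.
Satisfying worlds: {w2, w3}

w2, w3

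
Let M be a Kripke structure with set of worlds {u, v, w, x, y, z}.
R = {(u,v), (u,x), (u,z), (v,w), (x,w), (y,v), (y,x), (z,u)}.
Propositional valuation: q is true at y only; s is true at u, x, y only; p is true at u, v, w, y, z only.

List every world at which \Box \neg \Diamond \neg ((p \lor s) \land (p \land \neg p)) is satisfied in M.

v, w, x

Recall that \Box ψ holds at a world iff ψ holds at every accessible world, and \Diamond ψ holds iff ψ holds at some accessible world.
Let φ = \Box \neg \Diamond \neg ((p \lor s) \land (p \land \neg p)). Evaluate φ at each world:
  u (successors {v, x, z}): φ is false.
  v (successors {w}): φ is true.
  w (successors ∅): φ is true.
  x (successors {w}): φ is true.
  y (successors {v, x}): φ is false.
  z (successors {u}): φ is false.
For instance, at u:
  At u: \Box \neg \Diamond \neg ((p \lor s) \land (p \land \neg p)) requires \neg \Diamond \neg ((p \lor s) \land (p \land \neg p)) at every successor {v, x, z}.
    \neg \Diamond \neg ((p \lor s) \land (p \land \neg p)) fails at v, so \Box \neg \Diamond \neg ((p \lor s) \land (p \land \neg p)) is false at u.
      At v: \Diamond \neg ((p \lor s) \land (p \land \neg p)) is true, so \neg \Diamond \neg ((p \lor s) \land (p \land \neg p)) is false.
Satisfying worlds: {v, w, x}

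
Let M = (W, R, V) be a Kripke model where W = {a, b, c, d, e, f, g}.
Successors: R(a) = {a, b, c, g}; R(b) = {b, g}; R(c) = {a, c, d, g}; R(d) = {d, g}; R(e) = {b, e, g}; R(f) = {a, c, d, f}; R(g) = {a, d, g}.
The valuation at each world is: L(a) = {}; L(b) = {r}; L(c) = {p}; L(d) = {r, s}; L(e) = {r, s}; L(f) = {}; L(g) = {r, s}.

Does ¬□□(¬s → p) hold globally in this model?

Yes

Recall that □ψ holds at a world iff ψ holds at every accessible world, and ◇ψ holds iff ψ holds at some accessible world.
Let φ = ¬□□(¬s → p). Evaluate φ at each world:
  a (successors {a, b, c, g}): φ is true.
  b (successors {b, g}): φ is true.
  c (successors {a, c, d, g}): φ is true.
  d (successors {d, g}): φ is true.
  e (successors {b, e, g}): φ is true.
  f (successors {a, c, d, f}): φ is true.
  g (successors {a, d, g}): φ is true.
For instance, at c:
  At c: □□(¬s → p) is false, so ¬□□(¬s → p) is true.
    At c: □□(¬s → p) requires □(¬s → p) at every successor {a, c, d, g}.
      □(¬s → p) fails at a, so □□(¬s → p) is false at c.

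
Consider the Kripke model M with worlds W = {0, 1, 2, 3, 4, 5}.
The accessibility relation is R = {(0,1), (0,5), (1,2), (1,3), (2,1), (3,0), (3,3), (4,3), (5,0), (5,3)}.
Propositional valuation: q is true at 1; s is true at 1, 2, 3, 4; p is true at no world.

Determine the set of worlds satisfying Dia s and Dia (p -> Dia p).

Recall that Dia ψ holds at a world iff ψ holds at some accessible world.
Let φ = Dia s and Dia (p -> Dia p). Evaluate φ at each world:
  0 (successors {1, 5}): φ is true.
  1 (successors {2, 3}): φ is true.
  2 (successors {1}): φ is true.
  3 (successors {0, 3}): φ is true.
  4 (successors {3}): φ is true.
  5 (successors {0, 3}): φ is true.
For instance, at 3:
  At 3: Dia s is true, Dia (p -> Dia p) is true, so Dia s and Dia (p -> Dia p) is true.
    At 3: Dia s requires s at some successor in {0, 3}.
      s holds at 3, so Dia s is true at 3.
    At 3: Dia (p -> Dia p) requires p -> Dia p at some successor in {0, 3}.
      p -> Dia p holds at 0, so Dia (p -> Dia p) is true at 3.
Satisfying worlds: {0, 1, 2, 3, 4, 5}

0, 1, 2, 3, 4, 5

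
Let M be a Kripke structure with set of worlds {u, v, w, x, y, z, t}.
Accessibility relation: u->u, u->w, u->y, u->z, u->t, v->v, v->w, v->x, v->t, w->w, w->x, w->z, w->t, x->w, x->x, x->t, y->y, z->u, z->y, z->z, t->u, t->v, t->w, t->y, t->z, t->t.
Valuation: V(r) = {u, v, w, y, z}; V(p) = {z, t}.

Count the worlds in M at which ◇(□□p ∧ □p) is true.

Let φ = ◇(□□p ∧ □p). Evaluate φ at each world:
  u (successors {u, w, y, z, t}): φ is false.
  v (successors {v, w, x, t}): φ is false.
  w (successors {w, x, z, t}): φ is false.
  x (successors {w, x, t}): φ is false.
  y (successors {y}): φ is false.
  z (successors {u, y, z}): φ is false.
  t (successors {u, v, w, y, z, t}): φ is false.
For instance, at u:
  At u: ◇(□□p ∧ □p) requires □□p ∧ □p at some successor in {u, w, y, z, t}.
    At u: □□p ∧ □p is false.
    At w: □□p ∧ □p is false.
    At y: □□p ∧ □p is false.
    At z: □□p ∧ □p is false.
    At t: □□p ∧ □p is false.
  So ◇(□□p ∧ □p) is false at u.
Satisfying worlds: none.

0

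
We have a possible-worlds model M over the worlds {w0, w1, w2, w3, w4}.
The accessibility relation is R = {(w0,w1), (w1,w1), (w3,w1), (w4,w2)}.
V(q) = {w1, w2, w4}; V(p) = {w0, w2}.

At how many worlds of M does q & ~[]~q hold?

Let φ = q & ~[]~q. Evaluate φ at each world:
  w0 (successors {w1}): φ is false.
  w1 (successors {w1}): φ is true.
  w2 (successors ∅): φ is false.
  w3 (successors {w1}): φ is false.
  w4 (successors {w2}): φ is true.
For instance, at w4:
  At w4: q is true, ~[]~q is true, so q & ~[]~q is true.
    At w4: []~q is false, so ~[]~q is true.
      At w4: []~q requires ~q at every successor {w2}.
        ~q fails at w2, so []~q is false at w4.
Satisfying worlds: {w1, w4}

2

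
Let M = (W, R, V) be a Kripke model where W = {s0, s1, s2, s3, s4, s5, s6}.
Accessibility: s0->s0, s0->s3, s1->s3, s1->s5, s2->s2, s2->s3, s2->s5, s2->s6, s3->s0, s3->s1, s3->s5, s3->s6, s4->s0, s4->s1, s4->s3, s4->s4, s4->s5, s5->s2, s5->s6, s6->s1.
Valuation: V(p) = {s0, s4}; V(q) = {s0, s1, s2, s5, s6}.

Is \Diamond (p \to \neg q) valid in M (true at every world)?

Yes

Let φ = \Diamond (p \to \neg q). Evaluate φ at each world:
  s0 (successors {s0, s3}): φ is true.
  s1 (successors {s3, s5}): φ is true.
  s2 (successors {s2, s3, s5, s6}): φ is true.
  s3 (successors {s0, s1, s5, s6}): φ is true.
  s4 (successors {s0, s1, s3, s4, s5}): φ is true.
  s5 (successors {s2, s6}): φ is true.
  s6 (successors {s1}): φ is true.
For instance, at s0:
  At s0: \Diamond (p \to \neg q) requires p \to \neg q at some successor in {s0, s3}.
    p \to \neg q holds at s3, so \Diamond (p \to \neg q) is true at s0.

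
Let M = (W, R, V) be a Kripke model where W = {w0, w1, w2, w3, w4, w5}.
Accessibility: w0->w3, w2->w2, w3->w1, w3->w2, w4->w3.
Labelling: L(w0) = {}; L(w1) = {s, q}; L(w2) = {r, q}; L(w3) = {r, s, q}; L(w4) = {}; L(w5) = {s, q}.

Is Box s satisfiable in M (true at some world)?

Recall that Box ψ holds at a world iff ψ holds at every accessible world, and Dia ψ holds iff ψ holds at some accessible world.
Let φ = Box s. Evaluate φ at each world:
  w0 (successors {w3}): φ is true.
  w1 (successors ∅): φ is true.
  w2 (successors {w2}): φ is false.
  w3 (successors {w1, w2}): φ is false.
  w4 (successors {w3}): φ is true.
  w5 (successors ∅): φ is true.
Detail at w0 (witness):
  At w0: Box s requires s at every successor {w3}.
    At w3: s is true.
  So Box s is true at w0.

Yes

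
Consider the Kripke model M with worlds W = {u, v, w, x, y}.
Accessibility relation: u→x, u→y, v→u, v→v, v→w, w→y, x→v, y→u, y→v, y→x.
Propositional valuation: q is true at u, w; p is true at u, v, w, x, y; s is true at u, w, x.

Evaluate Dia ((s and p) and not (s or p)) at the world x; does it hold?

At x: Dia ((s and p) and not (s or p)) requires (s and p) and not (s or p) at some successor in {v}.
  At v: (s and p) and not (s or p) is false.
So Dia ((s and p) and not (s or p)) is false at x.

No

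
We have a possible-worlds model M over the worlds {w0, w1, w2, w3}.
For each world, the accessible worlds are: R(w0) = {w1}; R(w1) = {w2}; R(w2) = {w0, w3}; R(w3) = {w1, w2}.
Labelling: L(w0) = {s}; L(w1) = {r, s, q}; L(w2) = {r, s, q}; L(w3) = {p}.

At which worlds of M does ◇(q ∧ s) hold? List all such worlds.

w0, w1, w3

Let φ = ◇(q ∧ s). Evaluate φ at each world:
  w0 (successors {w1}): φ is true.
  w1 (successors {w2}): φ is true.
  w2 (successors {w0, w3}): φ is false.
  w3 (successors {w1, w2}): φ is true.
For instance, at w3:
  At w3: ◇(q ∧ s) requires q ∧ s at some successor in {w1, w2}.
    q ∧ s holds at w1, so ◇(q ∧ s) is true at w3.
Satisfying worlds: {w0, w1, w3}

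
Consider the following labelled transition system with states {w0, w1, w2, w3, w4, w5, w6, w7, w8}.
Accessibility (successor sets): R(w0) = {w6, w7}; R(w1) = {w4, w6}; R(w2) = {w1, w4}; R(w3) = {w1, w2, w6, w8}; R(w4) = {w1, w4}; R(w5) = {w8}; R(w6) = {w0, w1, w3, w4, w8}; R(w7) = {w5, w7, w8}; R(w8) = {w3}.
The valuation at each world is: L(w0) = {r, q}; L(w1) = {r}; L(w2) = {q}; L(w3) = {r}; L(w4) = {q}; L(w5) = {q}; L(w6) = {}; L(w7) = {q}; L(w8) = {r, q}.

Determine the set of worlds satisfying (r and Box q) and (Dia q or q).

Recall that Box ψ holds at a world iff ψ holds at every accessible world, and Dia ψ holds iff ψ holds at some accessible world.
Let φ = (r and Box q) and (Dia q or q). Evaluate φ at each world:
  w0 (successors {w6, w7}): φ is false.
  w1 (successors {w4, w6}): φ is false.
  w2 (successors {w1, w4}): φ is false.
  w3 (successors {w1, w2, w6, w8}): φ is false.
  w4 (successors {w1, w4}): φ is false.
  w5 (successors {w8}): φ is false.
  w6 (successors {w0, w1, w3, w4, w8}): φ is false.
  w7 (successors {w5, w7, w8}): φ is false.
  w8 (successors {w3}): φ is false.
For instance, at w3:
  At w3: r and Box q is false, Dia q or q is true, so (r and Box q) and (Dia q or q) is false.
    At w3: r is true, Box q is false, so r and Box q is false.
      At w3: Box q requires q at every successor {w1, w2, w6, w8}.
        q fails at w1, so Box q is false at w3.
    At w3: Dia q is true, q is false, so Dia q or q is true.
      At w3: Dia q requires q at some successor in {w1, w2, w6, w8}.
        q holds at w2, so Dia q is true at w3.
Satisfying worlds: none.

none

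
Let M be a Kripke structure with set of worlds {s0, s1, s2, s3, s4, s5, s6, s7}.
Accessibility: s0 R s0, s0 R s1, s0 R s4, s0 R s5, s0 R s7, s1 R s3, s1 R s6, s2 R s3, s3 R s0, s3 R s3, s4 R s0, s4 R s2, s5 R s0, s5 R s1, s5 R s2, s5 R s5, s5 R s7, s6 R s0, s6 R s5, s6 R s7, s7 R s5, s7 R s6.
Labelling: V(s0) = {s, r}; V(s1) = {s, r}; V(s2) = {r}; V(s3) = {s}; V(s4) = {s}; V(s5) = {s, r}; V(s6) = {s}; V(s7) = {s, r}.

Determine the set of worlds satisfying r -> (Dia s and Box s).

Recall that Box ψ holds at a world iff ψ holds at every accessible world, and Dia ψ holds iff ψ holds at some accessible world.
Let φ = r -> (Dia s and Box s). Evaluate φ at each world:
  s0 (successors {s0, s1, s4, s5, s7}): φ is true.
  s1 (successors {s3, s6}): φ is true.
  s2 (successors {s3}): φ is true.
  s3 (successors {s0, s3}): φ is true.
  s4 (successors {s0, s2}): φ is true.
  s5 (successors {s0, s1, s2, s5, s7}): φ is false.
  s6 (successors {s0, s5, s7}): φ is true.
  s7 (successors {s5, s6}): φ is true.
For instance, at s2:
  At s2: r is true, Dia s and Box s is true, so r -> (Dia s and Box s) is true.
    At s2: Dia s is true, Box s is true, so Dia s and Box s is true.
      At s2: Dia s requires s at some successor in {s3}.
        s holds at s3, so Dia s is true at s2.
      At s2: Box s requires s at every successor {s3}.
        At s3: s is true.
      So Box s is true at s2.
Satisfying worlds: {s0, s1, s2, s3, s4, s6, s7}

s0, s1, s2, s3, s4, s6, s7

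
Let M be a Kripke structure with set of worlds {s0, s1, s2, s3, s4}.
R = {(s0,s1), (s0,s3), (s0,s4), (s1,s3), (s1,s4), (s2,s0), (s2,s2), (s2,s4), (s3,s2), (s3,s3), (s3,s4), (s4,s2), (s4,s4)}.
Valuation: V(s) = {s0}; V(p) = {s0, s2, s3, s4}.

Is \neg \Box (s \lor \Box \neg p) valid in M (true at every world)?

Let φ = \neg \Box (s \lor \Box \neg p). Evaluate φ at each world:
  s0 (successors {s1, s3, s4}): φ is true.
  s1 (successors {s3, s4}): φ is true.
  s2 (successors {s0, s2, s4}): φ is true.
  s3 (successors {s2, s3, s4}): φ is true.
  s4 (successors {s2, s4}): φ is true.
For instance, at s3:
  At s3: \Box (s \lor \Box \neg p) is false, so \neg \Box (s \lor \Box \neg p) is true.
    At s3: \Box (s \lor \Box \neg p) requires s \lor \Box \neg p at every successor {s2, s3, s4}.
      s \lor \Box \neg p fails at s2, so \Box (s \lor \Box \neg p) is false at s3.

Yes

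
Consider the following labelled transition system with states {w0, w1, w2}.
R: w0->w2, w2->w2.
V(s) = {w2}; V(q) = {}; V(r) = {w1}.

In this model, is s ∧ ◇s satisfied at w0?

At w0: s is false, ◇s is true, so s ∧ ◇s is false.
  At w0: ◇s requires s at some successor in {w2}.
    s holds at w2, so ◇s is true at w0.

No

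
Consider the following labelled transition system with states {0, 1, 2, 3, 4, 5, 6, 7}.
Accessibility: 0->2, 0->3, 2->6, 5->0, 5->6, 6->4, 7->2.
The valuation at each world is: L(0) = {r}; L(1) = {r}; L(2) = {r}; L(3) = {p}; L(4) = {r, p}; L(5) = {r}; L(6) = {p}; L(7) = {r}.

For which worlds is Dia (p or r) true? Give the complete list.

Let φ = Dia (p or r). Evaluate φ at each world:
  0 (successors {2, 3}): φ is true.
  1 (successors ∅): φ is false.
  2 (successors {6}): φ is true.
  3 (successors ∅): φ is false.
  4 (successors ∅): φ is false.
  5 (successors {0, 6}): φ is true.
  6 (successors {4}): φ is true.
  7 (successors {2}): φ is true.
For instance, at 7:
  At 7: Dia (p or r) requires p or r at some successor in {2}.
    p or r holds at 2, so Dia (p or r) is true at 7.
Satisfying worlds: {0, 2, 5, 6, 7}

0, 2, 5, 6, 7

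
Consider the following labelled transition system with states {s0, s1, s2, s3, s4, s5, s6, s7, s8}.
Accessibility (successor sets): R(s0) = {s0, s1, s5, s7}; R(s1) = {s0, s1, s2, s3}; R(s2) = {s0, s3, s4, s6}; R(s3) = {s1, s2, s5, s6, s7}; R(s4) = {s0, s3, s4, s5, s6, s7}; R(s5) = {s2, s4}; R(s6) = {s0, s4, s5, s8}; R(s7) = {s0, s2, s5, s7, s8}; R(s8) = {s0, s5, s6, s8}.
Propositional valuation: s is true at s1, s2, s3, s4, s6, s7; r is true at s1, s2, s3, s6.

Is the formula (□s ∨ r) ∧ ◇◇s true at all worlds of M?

Let φ = (□s ∨ r) ∧ ◇◇s. Evaluate φ at each world:
  s0 (successors {s0, s1, s5, s7}): φ is false.
  s1 (successors {s0, s1, s2, s3}): φ is true.
  s2 (successors {s0, s3, s4, s6}): φ is true.
  s3 (successors {s1, s2, s5, s6, s7}): φ is true.
  s4 (successors {s0, s3, s4, s5, s6, s7}): φ is false.
  s5 (successors {s2, s4}): φ is true.
  s6 (successors {s0, s4, s5, s8}): φ is true.
  s7 (successors {s0, s2, s5, s7, s8}): φ is false.
  s8 (successors {s0, s5, s6, s8}): φ is false.
Detail at s0 (counterexample):
  At s0: □s ∨ r is false, ◇◇s is true, so (□s ∨ r) ∧ ◇◇s is false.
    At s0: □s is false, r is false, so □s ∨ r is false.
      At s0: □s requires s at every successor {s0, s1, s5, s7}.
        s fails at s0, so □s is false at s0.
    At s0: ◇◇s requires ◇s at some successor in {s0, s1, s5, s7}.
      ◇s holds at s0, so ◇◇s is true at s0.

No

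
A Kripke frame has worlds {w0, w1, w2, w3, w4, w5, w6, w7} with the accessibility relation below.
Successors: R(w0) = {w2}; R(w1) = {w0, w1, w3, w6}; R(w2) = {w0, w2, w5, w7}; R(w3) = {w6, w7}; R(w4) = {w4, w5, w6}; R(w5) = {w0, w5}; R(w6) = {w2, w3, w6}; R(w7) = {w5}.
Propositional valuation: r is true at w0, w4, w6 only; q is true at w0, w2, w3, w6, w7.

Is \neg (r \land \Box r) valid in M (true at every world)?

Let φ = \neg (r \land \Box r). Evaluate φ at each world:
  w0 (successors {w2}): φ is true.
  w1 (successors {w0, w1, w3, w6}): φ is true.
  w2 (successors {w0, w2, w5, w7}): φ is true.
  w3 (successors {w6, w7}): φ is true.
  w4 (successors {w4, w5, w6}): φ is true.
  w5 (successors {w0, w5}): φ is true.
  w6 (successors {w2, w3, w6}): φ is true.
  w7 (successors {w5}): φ is true.
For instance, at w4:
  At w4: r \land \Box r is false, so \neg (r \land \Box r) is true.
    At w4: r is true, \Box r is false, so r \land \Box r is false.
      At w4: \Box r requires r at every successor {w4, w5, w6}.
        r fails at w5, so \Box r is false at w4.

Yes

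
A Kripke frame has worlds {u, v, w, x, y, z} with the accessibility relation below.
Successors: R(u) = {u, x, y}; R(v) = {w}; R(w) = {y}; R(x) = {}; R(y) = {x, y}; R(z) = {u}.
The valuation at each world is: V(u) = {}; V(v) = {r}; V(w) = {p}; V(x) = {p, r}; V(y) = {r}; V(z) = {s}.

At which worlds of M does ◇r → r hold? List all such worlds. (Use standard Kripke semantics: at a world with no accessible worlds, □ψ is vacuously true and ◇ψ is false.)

Recall that ◇ψ holds at a world iff ψ holds at some accessible world.
Let φ = ◇r → r. Evaluate φ at each world:
  u (successors {u, x, y}): φ is false.
  v (successors {w}): φ is true.
  w (successors {y}): φ is false.
  x (successors ∅): φ is true.
  y (successors {x, y}): φ is true.
  z (successors {u}): φ is true.
For instance, at w:
  At w: ◇r is true, r is false, so ◇r → r is false.
    At w: ◇r requires r at some successor in {y}.
      r holds at y, so ◇r is true at w.
Satisfying worlds: {v, x, y, z}

v, x, y, z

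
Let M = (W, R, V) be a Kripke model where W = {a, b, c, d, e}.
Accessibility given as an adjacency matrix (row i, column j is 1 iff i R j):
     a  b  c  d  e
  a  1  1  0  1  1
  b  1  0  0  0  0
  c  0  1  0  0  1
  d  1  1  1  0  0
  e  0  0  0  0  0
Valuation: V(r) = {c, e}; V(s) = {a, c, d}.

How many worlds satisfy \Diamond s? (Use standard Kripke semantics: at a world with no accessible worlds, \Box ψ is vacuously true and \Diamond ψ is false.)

Recall that \Diamond ψ holds at a world iff ψ holds at some accessible world.
Let φ = \Diamond s. Evaluate φ at each world:
  a (successors {a, b, d, e}): φ is true.
  b (successors {a}): φ is true.
  c (successors {b, e}): φ is false.
  d (successors {a, b, c}): φ is true.
  e (successors ∅): φ is false.
For instance, at d:
  At d: \Diamond s requires s at some successor in {a, b, c}.
    s holds at a, so \Diamond s is true at d.
Satisfying worlds: {a, b, d}

3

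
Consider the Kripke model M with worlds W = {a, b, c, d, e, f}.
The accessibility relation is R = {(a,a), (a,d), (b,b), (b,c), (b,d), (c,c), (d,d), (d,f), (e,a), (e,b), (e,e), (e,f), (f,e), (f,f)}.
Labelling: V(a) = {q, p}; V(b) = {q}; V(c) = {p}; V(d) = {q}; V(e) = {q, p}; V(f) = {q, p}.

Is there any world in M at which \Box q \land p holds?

Yes

Let φ = \Box q \land p. Evaluate φ at each world:
  a (successors {a, d}): φ is true.
  b (successors {b, c, d}): φ is false.
  c (successors {c}): φ is false.
  d (successors {d, f}): φ is false.
  e (successors {a, b, e, f}): φ is true.
  f (successors {e, f}): φ is true.
Detail at a (witness):
  At a: \Box q is true, p is true, so \Box q \land p is true.
    At a: \Box q requires q at every successor {a, d}.
      At a: q is true.
      At d: q is true.
    So \Box q is true at a.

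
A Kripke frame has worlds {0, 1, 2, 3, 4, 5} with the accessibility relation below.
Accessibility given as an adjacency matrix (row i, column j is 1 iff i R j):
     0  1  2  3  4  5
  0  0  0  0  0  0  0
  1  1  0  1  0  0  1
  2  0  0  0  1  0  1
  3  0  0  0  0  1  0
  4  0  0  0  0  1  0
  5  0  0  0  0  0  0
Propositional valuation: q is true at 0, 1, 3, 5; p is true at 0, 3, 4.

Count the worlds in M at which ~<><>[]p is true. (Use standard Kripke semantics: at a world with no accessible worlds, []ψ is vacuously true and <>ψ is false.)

2

Let φ = ~<><>[]p. Evaluate φ at each world:
  0 (successors ∅): φ is true.
  1 (successors {0, 2, 5}): φ is false.
  2 (successors {3, 5}): φ is false.
  3 (successors {4}): φ is false.
  4 (successors {4}): φ is false.
  5 (successors ∅): φ is true.
For instance, at 2:
  At 2: <><>[]p is true, so ~<><>[]p is false.
    At 2: <><>[]p requires <>[]p at some successor in {3, 5}.
      <>[]p holds at 3, so <><>[]p is true at 2.
Satisfying worlds: {0, 5}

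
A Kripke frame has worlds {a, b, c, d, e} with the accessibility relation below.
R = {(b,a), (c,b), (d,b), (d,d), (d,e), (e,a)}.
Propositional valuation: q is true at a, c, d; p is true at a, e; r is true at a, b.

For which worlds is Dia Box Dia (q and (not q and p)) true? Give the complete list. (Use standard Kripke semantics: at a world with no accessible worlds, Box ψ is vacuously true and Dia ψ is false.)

b, e

Let φ = Dia Box Dia (q and (not q and p)). Evaluate φ at each world:
  a (successors ∅): φ is false.
  b (successors {a}): φ is true.
  c (successors {b}): φ is false.
  d (successors {b, d, e}): φ is false.
  e (successors {a}): φ is true.
For instance, at e:
  At e: Dia Box Dia (q and (not q and p)) requires Box Dia (q and (not q and p)) at some successor in {a}.
    Box Dia (q and (not q and p)) holds at a, so Dia Box Dia (q and (not q and p)) is true at e.
      At a: no accessible worlds, so Box Dia (q and (not q and p)) holds vacuously.
Satisfying worlds: {b, e}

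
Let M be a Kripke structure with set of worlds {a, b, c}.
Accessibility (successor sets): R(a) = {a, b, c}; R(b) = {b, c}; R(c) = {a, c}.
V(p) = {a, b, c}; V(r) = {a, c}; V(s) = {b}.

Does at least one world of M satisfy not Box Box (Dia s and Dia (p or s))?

Yes

Let φ = not Box Box (Dia s and Dia (p or s)). Evaluate φ at each world:
  a (successors {a, b, c}): φ is true.
  b (successors {b, c}): φ is true.
  c (successors {a, c}): φ is true.
Detail at a (witness):
  At a: Box Box (Dia s and Dia (p or s)) is false, so not Box Box (Dia s and Dia (p or s)) is true.
    At a: Box Box (Dia s and Dia (p or s)) requires Box (Dia s and Dia (p or s)) at every successor {a, b, c}.
      Box (Dia s and Dia (p or s)) fails at a, so Box Box (Dia s and Dia (p or s)) is false at a.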